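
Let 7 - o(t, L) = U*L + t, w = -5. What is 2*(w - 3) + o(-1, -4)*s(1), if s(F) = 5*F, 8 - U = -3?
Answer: 244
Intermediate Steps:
U = 11 (U = 8 - 1*(-3) = 8 + 3 = 11)
o(t, L) = 7 - t - 11*L (o(t, L) = 7 - (11*L + t) = 7 - (t + 11*L) = 7 + (-t - 11*L) = 7 - t - 11*L)
2*(w - 3) + o(-1, -4)*s(1) = 2*(-5 - 3) + (7 - 1*(-1) - 11*(-4))*(5*1) = 2*(-8) + (7 + 1 + 44)*5 = -16 + 52*5 = -16 + 260 = 244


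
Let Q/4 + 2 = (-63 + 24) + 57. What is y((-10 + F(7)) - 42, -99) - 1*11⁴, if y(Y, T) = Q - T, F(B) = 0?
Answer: -14478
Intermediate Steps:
Q = 64 (Q = -8 + 4*((-63 + 24) + 57) = -8 + 4*(-39 + 57) = -8 + 4*18 = -8 + 72 = 64)
y(Y, T) = 64 - T
y((-10 + F(7)) - 42, -99) - 1*11⁴ = (64 - 1*(-99)) - 1*11⁴ = (64 + 99) - 1*14641 = 163 - 14641 = -14478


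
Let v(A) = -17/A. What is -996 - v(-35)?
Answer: -34877/35 ≈ -996.49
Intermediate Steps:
-996 - v(-35) = -996 - (-17)/(-35) = -996 - (-17)*(-1)/35 = -996 - 1*17/35 = -996 - 17/35 = -34877/35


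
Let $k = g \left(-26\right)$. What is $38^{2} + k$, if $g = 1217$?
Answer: $-30198$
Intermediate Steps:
$k = -31642$ ($k = 1217 \left(-26\right) = -31642$)
$38^{2} + k = 38^{2} - 31642 = 1444 - 31642 = -30198$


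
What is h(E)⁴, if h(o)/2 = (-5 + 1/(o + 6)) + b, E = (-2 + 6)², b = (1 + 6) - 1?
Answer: 279841/14641 ≈ 19.114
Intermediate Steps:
b = 6 (b = 7 - 1 = 6)
E = 16 (E = 4² = 16)
h(o) = 2 + 2/(6 + o) (h(o) = 2*((-5 + 1/(o + 6)) + 6) = 2*((-5 + 1/(6 + o)) + 6) = 2*(1 + 1/(6 + o)) = 2 + 2/(6 + o))
h(E)⁴ = (2*(7 + 16)/(6 + 16))⁴ = (2*23/22)⁴ = (2*(1/22)*23)⁴ = (23/11)⁴ = 279841/14641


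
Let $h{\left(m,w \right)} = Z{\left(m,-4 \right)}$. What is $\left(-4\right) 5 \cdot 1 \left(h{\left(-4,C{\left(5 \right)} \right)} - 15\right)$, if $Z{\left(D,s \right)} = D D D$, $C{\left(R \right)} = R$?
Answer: $1580$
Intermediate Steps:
$Z{\left(D,s \right)} = D^{3}$ ($Z{\left(D,s \right)} = D^{2} D = D^{3}$)
$h{\left(m,w \right)} = m^{3}$
$\left(-4\right) 5 \cdot 1 \left(h{\left(-4,C{\left(5 \right)} \right)} - 15\right) = \left(-4\right) 5 \cdot 1 \left(\left(-4\right)^{3} - 15\right) = \left(-20\right) 1 \left(-64 - 15\right) = \left(-20\right) \left(-79\right) = 1580$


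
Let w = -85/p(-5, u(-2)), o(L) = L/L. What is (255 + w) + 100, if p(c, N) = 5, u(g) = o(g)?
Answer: 338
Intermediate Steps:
o(L) = 1
u(g) = 1
w = -17 (w = -85/5 = -85*1/5 = -17)
(255 + w) + 100 = (255 - 17) + 100 = 238 + 100 = 338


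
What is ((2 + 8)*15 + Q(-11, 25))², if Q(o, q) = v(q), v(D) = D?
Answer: 30625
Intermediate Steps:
Q(o, q) = q
((2 + 8)*15 + Q(-11, 25))² = ((2 + 8)*15 + 25)² = (10*15 + 25)² = (150 + 25)² = 175² = 30625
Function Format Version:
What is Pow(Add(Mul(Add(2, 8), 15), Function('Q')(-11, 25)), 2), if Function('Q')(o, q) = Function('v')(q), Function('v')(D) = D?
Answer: 30625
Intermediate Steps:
Function('Q')(o, q) = q
Pow(Add(Mul(Add(2, 8), 15), Function('Q')(-11, 25)), 2) = Pow(Add(Mul(Add(2, 8), 15), 25), 2) = Pow(Add(Mul(10, 15), 25), 2) = Pow(Add(150, 25), 2) = Pow(175, 2) = 30625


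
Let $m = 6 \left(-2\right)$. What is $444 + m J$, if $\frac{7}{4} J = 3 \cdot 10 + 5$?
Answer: $204$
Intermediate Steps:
$m = -12$
$J = 20$ ($J = \frac{4 \left(3 \cdot 10 + 5\right)}{7} = \frac{4 \left(30 + 5\right)}{7} = \frac{4}{7} \cdot 35 = 20$)
$444 + m J = 444 - 240 = 204$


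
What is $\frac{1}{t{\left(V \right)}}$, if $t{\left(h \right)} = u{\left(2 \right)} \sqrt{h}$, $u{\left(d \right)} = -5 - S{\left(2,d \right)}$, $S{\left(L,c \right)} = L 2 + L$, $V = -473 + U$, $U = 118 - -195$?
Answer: $\frac{i \sqrt{10}}{440} \approx 0.007187 i$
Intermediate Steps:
$U = 313$ ($U = 118 + 195 = 313$)
$V = -160$ ($V = -473 + 313 = -160$)
$S{\left(L,c \right)} = 3 L$ ($S{\left(L,c \right)} = 2 L + L = 3 L$)
$u{\left(d \right)} = -11$ ($u{\left(d \right)} = -5 - 3 \cdot 2 = -5 - 6 = -11$)
$t{\left(h \right)} = - 11 \sqrt{h}$
$\frac{1}{t{\left(V \right)}} = \frac{1}{\left(-11\right) \sqrt{-160}} = \frac{1}{\left(-11\right) 4 i \sqrt{10}} = \frac{1}{\left(-44\right) i \sqrt{10}} = \frac{i \sqrt{10}}{440}$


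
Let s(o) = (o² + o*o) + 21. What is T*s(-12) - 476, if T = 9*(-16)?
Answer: -44972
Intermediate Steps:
s(o) = 21 + 2*o² (s(o) = (o² + o²) + 21 = 2*o² + 21 = 21 + 2*o²)
T = -144
T*s(-12) - 476 = -144*(21 + 2*(-12)²) - 476 = -144*(21 + 2*144) - 476 = -144*(21 + 288) - 476 = -144*309 - 476 = -44496 - 476 = -44972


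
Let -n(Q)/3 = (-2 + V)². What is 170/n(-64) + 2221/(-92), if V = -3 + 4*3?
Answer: -342127/13524 ≈ -25.298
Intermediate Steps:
V = 9 (V = -3 + 12 = 9)
n(Q) = -147 (n(Q) = -3*(-2 + 9)² = -3*7² = -3*49 = -147)
170/n(-64) + 2221/(-92) = 170/(-147) + 2221/(-92) = 170*(-1/147) + 2221*(-1/92) = -170/147 - 2221/92 = -342127/13524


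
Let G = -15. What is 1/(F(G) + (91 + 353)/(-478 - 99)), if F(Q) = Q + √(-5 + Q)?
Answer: -5250123/89450381 - 665858*I*√5/89450381 ≈ -0.058693 - 0.016645*I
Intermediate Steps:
1/(F(G) + (91 + 353)/(-478 - 99)) = 1/((-15 + √(-5 - 15)) + (91 + 353)/(-478 - 99)) = 1/((-15 + √(-20)) + 444/(-577)) = 1/((-15 + 2*I*√5) + 444*(-1/577)) = 1/((-15 + 2*I*√5) - 444/577) = 1/(-9099/577 + 2*I*√5)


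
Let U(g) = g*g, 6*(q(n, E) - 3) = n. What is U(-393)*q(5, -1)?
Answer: 1184109/2 ≈ 5.9205e+5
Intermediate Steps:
q(n, E) = 3 + n/6
U(g) = g²
U(-393)*q(5, -1) = (-393)²*(3 + (⅙)*5) = 154449*(3 + ⅚) = 154449*(23/6) = 1184109/2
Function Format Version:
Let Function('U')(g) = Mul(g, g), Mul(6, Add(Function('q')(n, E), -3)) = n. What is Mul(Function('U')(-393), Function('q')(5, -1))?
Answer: Rational(1184109, 2) ≈ 5.9205e+5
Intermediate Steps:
Function('q')(n, E) = Add(3, Mul(Rational(1, 6), n))
Function('U')(g) = Pow(g, 2)
Mul(Function('U')(-393), Function('q')(5, -1)) = Mul(Pow(-393, 2), Add(3, Mul(Rational(1, 6), 5))) = Mul(154449, Add(3, Rational(5, 6))) = Mul(154449, Rational(23, 6)) = Rational(1184109, 2)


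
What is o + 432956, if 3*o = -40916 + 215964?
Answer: 1473916/3 ≈ 4.9131e+5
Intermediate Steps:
o = 175048/3 (o = (-40916 + 215964)/3 = (⅓)*175048 = 175048/3 ≈ 58349.)
o + 432956 = 175048/3 + 432956 = 1473916/3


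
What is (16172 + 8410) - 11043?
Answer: 13539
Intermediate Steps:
(16172 + 8410) - 11043 = 24582 - 11043 = 13539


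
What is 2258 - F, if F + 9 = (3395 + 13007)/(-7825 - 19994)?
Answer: 63082075/27819 ≈ 2267.6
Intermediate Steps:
F = -266773/27819 (F = -9 + (3395 + 13007)/(-7825 - 19994) = -9 + 16402/(-27819) = -9 + 16402*(-1/27819) = -9 - 16402/27819 = -266773/27819 ≈ -9.5896)
2258 - F = 2258 - 1*(-266773/27819) = 2258 + 266773/27819 = 63082075/27819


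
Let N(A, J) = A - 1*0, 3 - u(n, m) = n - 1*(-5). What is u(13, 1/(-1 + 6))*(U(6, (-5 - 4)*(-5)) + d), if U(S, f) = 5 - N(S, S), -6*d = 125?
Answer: 655/2 ≈ 327.50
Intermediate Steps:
d = -125/6 (d = -1/6*125 = -125/6 ≈ -20.833)
u(n, m) = -2 - n (u(n, m) = 3 - (n - 1*(-5)) = 3 - (n + 5) = 3 - (5 + n) = 3 + (-5 - n) = -2 - n)
N(A, J) = A (N(A, J) = A + 0 = A)
U(S, f) = 5 - S
u(13, 1/(-1 + 6))*(U(6, (-5 - 4)*(-5)) + d) = (-2 - 1*13)*((5 - 1*6) - 125/6) = (-2 - 13)*((5 - 6) - 125/6) = -15*(-1 - 125/6) = -15*(-131/6) = 655/2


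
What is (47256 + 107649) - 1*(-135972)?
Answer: 290877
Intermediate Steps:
(47256 + 107649) - 1*(-135972) = 154905 + 135972 = 290877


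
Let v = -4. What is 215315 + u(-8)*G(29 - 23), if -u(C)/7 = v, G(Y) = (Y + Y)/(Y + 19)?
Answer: 5383211/25 ≈ 2.1533e+5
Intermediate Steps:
G(Y) = 2*Y/(19 + Y) (G(Y) = (2*Y)/(19 + Y) = 2*Y/(19 + Y))
u(C) = 28 (u(C) = -7*(-4) = 28)
215315 + u(-8)*G(29 - 23) = 215315 + 28*(2*(29 - 23)/(19 + (29 - 23))) = 215315 + 28*(2*6/(19 + 6)) = 215315 + 28*(2*6/25) = 215315 + 28*(2*6*(1/25)) = 215315 + 28*(12/25) = 215315 + 336/25 = 5383211/25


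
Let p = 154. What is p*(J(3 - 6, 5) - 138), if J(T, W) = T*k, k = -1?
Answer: -20790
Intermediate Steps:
J(T, W) = -T (J(T, W) = T*(-1) = -T)
p*(J(3 - 6, 5) - 138) = 154*(-(3 - 6) - 138) = 154*(-1*(-3) - 138) = 154*(3 - 138) = 154*(-135) = -20790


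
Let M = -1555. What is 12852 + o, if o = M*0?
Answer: 12852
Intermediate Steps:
o = 0 (o = -1555*0 = 0)
12852 + o = 12852 + 0 = 12852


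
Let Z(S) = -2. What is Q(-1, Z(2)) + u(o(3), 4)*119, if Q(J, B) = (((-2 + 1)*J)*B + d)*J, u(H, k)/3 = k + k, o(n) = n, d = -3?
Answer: 2861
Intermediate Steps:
u(H, k) = 6*k (u(H, k) = 3*(k + k) = 3*(2*k) = 6*k)
Q(J, B) = J*(-3 - B*J) (Q(J, B) = (((-2 + 1)*J)*B - 3)*J = ((-J)*B - 3)*J = (-B*J - 3)*J = (-3 - B*J)*J = J*(-3 - B*J))
Q(-1, Z(2)) + u(o(3), 4)*119 = -1*(-1)*(3 - 2*(-1)) + (6*4)*119 = -1*(-1)*(3 + 2) + 24*119 = -1*(-1)*5 + 2856 = 5 + 2856 = 2861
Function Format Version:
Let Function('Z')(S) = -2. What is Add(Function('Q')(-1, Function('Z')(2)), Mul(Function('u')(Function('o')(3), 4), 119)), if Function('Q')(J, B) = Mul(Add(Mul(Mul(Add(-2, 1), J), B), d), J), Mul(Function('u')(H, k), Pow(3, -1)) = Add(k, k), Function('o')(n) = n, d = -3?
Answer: 2861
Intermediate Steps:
Function('u')(H, k) = Mul(6, k) (Function('u')(H, k) = Mul(3, Add(k, k)) = Mul(3, Mul(2, k)) = Mul(6, k))
Function('Q')(J, B) = Mul(J, Add(-3, Mul(-1, B, J))) (Function('Q')(J, B) = Mul(Add(Mul(Mul(Add(-2, 1), J), B), -3), J) = Mul(Add(Mul(Mul(-1, J), B), -3), J) = Mul(Add(Mul(-1, B, J), -3), J) = Mul(Add(-3, Mul(-1, B, J)), J) = Mul(J, Add(-3, Mul(-1, B, J))))
Add(Function('Q')(-1, Function('Z')(2)), Mul(Function('u')(Function('o')(3), 4), 119)) = Add(Mul(-1, -1, Add(3, Mul(-2, -1))), Mul(Mul(6, 4), 119)) = Add(Mul(-1, -1, Add(3, 2)), Mul(24, 119)) = Add(Mul(-1, -1, 5), 2856) = Add(5, 2856) = 2861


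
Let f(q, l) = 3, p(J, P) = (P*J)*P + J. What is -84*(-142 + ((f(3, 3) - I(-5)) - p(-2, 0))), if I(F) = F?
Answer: 11088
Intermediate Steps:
p(J, P) = J + J*P**2 (p(J, P) = (J*P)*P + J = J*P**2 + J = J + J*P**2)
-84*(-142 + ((f(3, 3) - I(-5)) - p(-2, 0))) = -84*(-142 + ((3 - 1*(-5)) - (-2)*(1 + 0**2))) = -84*(-142 + ((3 + 5) - (-2)*(1 + 0))) = -84*(-142 + (8 - (-2))) = -84*(-142 + (8 - 1*(-2))) = -84*(-142 + (8 + 2)) = -84*(-142 + 10) = -84*(-132) = 11088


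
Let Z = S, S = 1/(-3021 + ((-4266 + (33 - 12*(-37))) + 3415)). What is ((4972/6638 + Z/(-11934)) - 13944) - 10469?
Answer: -3282773286974411/134472371670 ≈ -24412.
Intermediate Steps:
S = -1/3395 (S = 1/(-3021 + ((-4266 + (33 + 444)) + 3415)) = 1/(-3021 + ((-4266 + 477) + 3415)) = 1/(-3021 + (-3789 + 3415)) = 1/(-3021 - 374) = 1/(-3395) = -1/3395 ≈ -0.00029455)
Z = -1/3395 ≈ -0.00029455
((4972/6638 + Z/(-11934)) - 13944) - 10469 = ((4972/6638 - 1/3395/(-11934)) - 13944) - 10469 = ((4972*(1/6638) - 1/3395*(-1/11934)) - 13944) - 10469 = ((2486/3319 + 1/40515930) - 13944) - 10469 = (100722605299/134472371670 - 13944) - 10469 = -1874982027961181/134472371670 - 10469 = -3282773286974411/134472371670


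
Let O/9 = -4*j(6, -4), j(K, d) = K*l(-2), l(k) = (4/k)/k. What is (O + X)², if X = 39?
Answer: 31329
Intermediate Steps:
l(k) = 4/k²
j(K, d) = K (j(K, d) = K*(4/(-2)²) = K*(4*(¼)) = K*1 = K)
O = -216 (O = 9*(-4*6) = 9*(-24) = -216)
(O + X)² = (-216 + 39)² = (-177)² = 31329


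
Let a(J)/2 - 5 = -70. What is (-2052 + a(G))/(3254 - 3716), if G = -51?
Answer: 1091/231 ≈ 4.7229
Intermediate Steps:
a(J) = -130 (a(J) = 10 + 2*(-70) = 10 - 140 = -130)
(-2052 + a(G))/(3254 - 3716) = (-2052 - 130)/(3254 - 3716) = -2182/(-462) = -2182*(-1/462) = 1091/231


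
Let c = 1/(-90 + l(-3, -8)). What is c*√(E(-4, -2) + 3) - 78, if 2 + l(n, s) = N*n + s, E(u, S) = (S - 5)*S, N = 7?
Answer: -78 - √17/121 ≈ -78.034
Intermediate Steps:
E(u, S) = S*(-5 + S) (E(u, S) = (-5 + S)*S = S*(-5 + S))
l(n, s) = -2 + s + 7*n (l(n, s) = -2 + (7*n + s) = -2 + (s + 7*n) = -2 + s + 7*n)
c = -1/121 (c = 1/(-90 + (-2 - 8 + 7*(-3))) = 1/(-90 + (-2 - 8 - 21)) = 1/(-90 - 31) = 1/(-121) = -1/121 ≈ -0.0082645)
c*√(E(-4, -2) + 3) - 78 = -√(-2*(-5 - 2) + 3)/121 - 78 = -√(-2*(-7) + 3)/121 - 78 = -√(14 + 3)/121 - 78 = -√17/121 - 78 = -78 - √17/121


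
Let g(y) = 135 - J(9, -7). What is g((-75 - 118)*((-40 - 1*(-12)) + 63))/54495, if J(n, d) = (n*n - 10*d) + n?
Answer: -5/10899 ≈ -0.00045876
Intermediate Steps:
J(n, d) = n + n² - 10*d (J(n, d) = (n² - 10*d) + n = n + n² - 10*d)
g(y) = -25 (g(y) = 135 - (9 + 9² - 10*(-7)) = 135 - (9 + 81 + 70) = 135 - 1*160 = 135 - 160 = -25)
g((-75 - 118)*((-40 - 1*(-12)) + 63))/54495 = -25/54495 = -25*1/54495 = -5/10899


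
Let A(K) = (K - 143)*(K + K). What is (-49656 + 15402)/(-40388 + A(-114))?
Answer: -17127/9104 ≈ -1.8813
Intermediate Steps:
A(K) = 2*K*(-143 + K) (A(K) = (-143 + K)*(2*K) = 2*K*(-143 + K))
(-49656 + 15402)/(-40388 + A(-114)) = (-49656 + 15402)/(-40388 + 2*(-114)*(-143 - 114)) = -34254/(-40388 + 2*(-114)*(-257)) = -34254/(-40388 + 58596) = -34254/18208 = -34254*1/18208 = -17127/9104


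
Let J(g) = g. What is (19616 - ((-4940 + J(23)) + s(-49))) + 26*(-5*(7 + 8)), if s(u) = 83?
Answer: 22500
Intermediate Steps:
(19616 - ((-4940 + J(23)) + s(-49))) + 26*(-5*(7 + 8)) = (19616 - ((-4940 + 23) + 83)) + 26*(-5*(7 + 8)) = (19616 - (-4917 + 83)) + 26*(-5*15) = (19616 - 1*(-4834)) + 26*(-75) = (19616 + 4834) - 1950 = 24450 - 1950 = 22500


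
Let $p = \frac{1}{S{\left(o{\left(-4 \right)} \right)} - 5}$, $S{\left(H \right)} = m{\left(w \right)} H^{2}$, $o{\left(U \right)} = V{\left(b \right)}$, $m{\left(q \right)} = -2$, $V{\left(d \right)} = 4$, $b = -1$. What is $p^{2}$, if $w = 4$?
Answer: $\frac{1}{1369} \approx 0.00073046$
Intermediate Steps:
$o{\left(U \right)} = 4$
$S{\left(H \right)} = - 2 H^{2}$
$p = - \frac{1}{37}$ ($p = \frac{1}{- 2 \cdot 4^{2} - 5} = \frac{1}{\left(-2\right) 16 + \left(-80 + 75\right)} = \frac{1}{-32 - 5} = \frac{1}{-37} = - \frac{1}{37} \approx -0.027027$)
$p^{2} = \left(- \frac{1}{37}\right)^{2} = \frac{1}{1369}$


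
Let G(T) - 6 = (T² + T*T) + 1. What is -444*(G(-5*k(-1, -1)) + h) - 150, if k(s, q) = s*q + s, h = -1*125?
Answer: 52242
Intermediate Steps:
h = -125
k(s, q) = s + q*s (k(s, q) = q*s + s = s + q*s)
G(T) = 7 + 2*T² (G(T) = 6 + ((T² + T*T) + 1) = 6 + ((T² + T²) + 1) = 6 + (2*T² + 1) = 6 + (1 + 2*T²) = 7 + 2*T²)
-444*(G(-5*k(-1, -1)) + h) - 150 = -444*((7 + 2*(-(-5)*(1 - 1))²) - 125) - 150 = -444*((7 + 2*(-(-5)*0)²) - 125) - 150 = -444*((7 + 2*(-5*0)²) - 125) - 150 = -444*((7 + 2*0²) - 125) - 150 = -444*((7 + 2*0) - 125) - 150 = -444*((7 + 0) - 125) - 150 = -444*(7 - 125) - 150 = -444*(-118) - 150 = 52392 - 150 = 52242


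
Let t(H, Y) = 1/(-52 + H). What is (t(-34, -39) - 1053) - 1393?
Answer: -210357/86 ≈ -2446.0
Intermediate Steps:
(t(-34, -39) - 1053) - 1393 = (1/(-52 - 34) - 1053) - 1393 = (1/(-86) - 1053) - 1393 = (-1/86 - 1053) - 1393 = -90559/86 - 1393 = -210357/86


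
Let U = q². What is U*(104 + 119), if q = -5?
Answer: 5575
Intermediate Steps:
U = 25 (U = (-5)² = 25)
U*(104 + 119) = 25*(104 + 119) = 25*223 = 5575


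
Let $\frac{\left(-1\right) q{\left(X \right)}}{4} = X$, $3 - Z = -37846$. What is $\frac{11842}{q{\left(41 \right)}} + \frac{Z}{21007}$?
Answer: $- \frac{17325547}{246082} \approx -70.406$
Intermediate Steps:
$Z = 37849$ ($Z = 3 - -37846 = 3 + 37846 = 37849$)
$q{\left(X \right)} = - 4 X$
$\frac{11842}{q{\left(41 \right)}} + \frac{Z}{21007} = \frac{11842}{\left(-4\right) 41} + \frac{37849}{21007} = \frac{11842}{-164} + 37849 \cdot \frac{1}{21007} = 11842 \left(- \frac{1}{164}\right) + \frac{5407}{3001} = - \frac{5921}{82} + \frac{5407}{3001} = - \frac{17325547}{246082}$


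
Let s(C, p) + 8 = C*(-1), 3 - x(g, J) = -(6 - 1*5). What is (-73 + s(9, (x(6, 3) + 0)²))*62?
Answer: -5580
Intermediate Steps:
x(g, J) = 4 (x(g, J) = 3 - (-1)*(6 - 1*5) = 3 - (-1)*(6 - 5) = 3 - (-1) = 3 - 1*(-1) = 3 + 1 = 4)
s(C, p) = -8 - C (s(C, p) = -8 + C*(-1) = -8 - C)
(-73 + s(9, (x(6, 3) + 0)²))*62 = (-73 + (-8 - 1*9))*62 = (-73 + (-8 - 9))*62 = (-73 - 17)*62 = -90*62 = -5580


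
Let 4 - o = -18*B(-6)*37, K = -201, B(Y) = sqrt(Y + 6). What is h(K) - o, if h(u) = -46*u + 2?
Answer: 9244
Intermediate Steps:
B(Y) = sqrt(6 + Y)
h(u) = 2 - 46*u
o = 4 (o = 4 - (-18*sqrt(6 - 6))*37 = 4 - (-18*sqrt(0))*37 = 4 - (-18*0)*37 = 4 - 0*37 = 4 - 1*0 = 4 + 0 = 4)
h(K) - o = (2 - 46*(-201)) - 1*4 = (2 + 9246) - 4 = 9248 - 4 = 9244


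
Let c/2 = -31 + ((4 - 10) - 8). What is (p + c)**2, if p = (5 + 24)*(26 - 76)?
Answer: 2371600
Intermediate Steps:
c = -90 (c = 2*(-31 + ((4 - 10) - 8)) = 2*(-31 + (-6 - 8)) = 2*(-31 - 14) = 2*(-45) = -90)
p = -1450 (p = 29*(-50) = -1450)
(p + c)**2 = (-1450 - 90)**2 = (-1540)**2 = 2371600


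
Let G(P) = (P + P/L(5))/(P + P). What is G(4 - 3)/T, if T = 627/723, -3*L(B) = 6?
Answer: 241/836 ≈ 0.28828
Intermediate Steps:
L(B) = -2 (L(B) = -⅓*6 = -2)
G(P) = ¼ (G(P) = (P + P/(-2))/(P + P) = (P + P*(-½))/((2*P)) = (P - P/2)*(1/(2*P)) = (P/2)*(1/(2*P)) = ¼)
T = 209/241 (T = 627*(1/723) = 209/241 ≈ 0.86722)
G(4 - 3)/T = 1/(4*(209/241)) = (¼)*(241/209) = 241/836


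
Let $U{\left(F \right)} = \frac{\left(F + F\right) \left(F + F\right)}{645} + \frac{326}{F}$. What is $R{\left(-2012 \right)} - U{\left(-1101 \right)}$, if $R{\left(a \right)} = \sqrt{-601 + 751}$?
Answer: $- \frac{1779440978}{236715} + 5 \sqrt{6} \approx -7505.0$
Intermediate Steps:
$R{\left(a \right)} = 5 \sqrt{6}$ ($R{\left(a \right)} = \sqrt{150} = 5 \sqrt{6}$)
$U{\left(F \right)} = \frac{326}{F} + \frac{4 F^{2}}{645}$ ($U{\left(F \right)} = 2 F 2 F \frac{1}{645} + \frac{326}{F} = 4 F^{2} \cdot \frac{1}{645} + \frac{326}{F} = \frac{4 F^{2}}{645} + \frac{326}{F} = \frac{326}{F} + \frac{4 F^{2}}{645}$)
$R{\left(-2012 \right)} - U{\left(-1101 \right)} = 5 \sqrt{6} - \frac{2 \left(105135 + 2 \left(-1101\right)^{3}\right)}{645 \left(-1101\right)} = 5 \sqrt{6} - \frac{2}{645} \left(- \frac{1}{1101}\right) \left(105135 + 2 \left(-1334633301\right)\right) = 5 \sqrt{6} - \frac{2}{645} \left(- \frac{1}{1101}\right) \left(105135 - 2669266602\right) = 5 \sqrt{6} - \frac{2}{645} \left(- \frac{1}{1101}\right) \left(-2669161467\right) = 5 \sqrt{6} - \frac{1779440978}{236715} = - \frac{1779440978}{236715} + 5 \sqrt{6}$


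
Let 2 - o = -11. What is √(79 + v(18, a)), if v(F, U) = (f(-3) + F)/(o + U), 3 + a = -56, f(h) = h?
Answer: √166474/46 ≈ 8.8698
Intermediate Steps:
o = 13 (o = 2 - 1*(-11) = 2 + 11 = 13)
a = -59 (a = -3 - 56 = -59)
v(F, U) = (-3 + F)/(13 + U)
√(79 + v(18, a)) = √(79 + (-3 + 18)/(13 - 59)) = √(79 + 15/(-46)) = √(79 - 1/46*15) = √(79 - 15/46) = √(3619/46) = √166474/46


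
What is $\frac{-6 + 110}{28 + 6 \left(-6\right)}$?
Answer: $-13$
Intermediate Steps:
$\frac{-6 + 110}{28 + 6 \left(-6\right)} = \frac{1}{28 - 36} \cdot 104 = \frac{1}{-8} \cdot 104 = \left(- \frac{1}{8}\right) 104 = -13$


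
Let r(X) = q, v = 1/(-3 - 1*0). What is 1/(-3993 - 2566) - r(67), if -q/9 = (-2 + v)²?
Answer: 321390/6559 ≈ 49.000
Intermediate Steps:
v = -⅓ (v = 1/(-3 + 0) = 1/(-3) = -⅓ ≈ -0.33333)
q = -49 (q = -9*(-2 - ⅓)² = -9*(-7/3)² = -9*49/9 = -49)
r(X) = -49
1/(-3993 - 2566) - r(67) = 1/(-3993 - 2566) - 1*(-49) = 1/(-6559) + 49 = -1/6559 + 49 = 321390/6559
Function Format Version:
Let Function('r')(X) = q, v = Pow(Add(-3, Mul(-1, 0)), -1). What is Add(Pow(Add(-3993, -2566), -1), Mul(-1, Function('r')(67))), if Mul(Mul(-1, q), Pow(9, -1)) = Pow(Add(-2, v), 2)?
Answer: Rational(321390, 6559) ≈ 49.000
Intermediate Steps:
v = Rational(-1, 3) (v = Pow(Add(-3, 0), -1) = Pow(-3, -1) = Rational(-1, 3) ≈ -0.33333)
q = -49 (q = Mul(-9, Pow(Add(-2, Rational(-1, 3)), 2)) = Mul(-9, Pow(Rational(-7, 3), 2)) = Mul(-9, Rational(49, 9)) = -49)
Function('r')(X) = -49
Add(Pow(Add(-3993, -2566), -1), Mul(-1, Function('r')(67))) = Add(Pow(Add(-3993, -2566), -1), Mul(-1, -49)) = Add(Pow(-6559, -1), 49) = Add(Rational(-1, 6559), 49) = Rational(321390, 6559)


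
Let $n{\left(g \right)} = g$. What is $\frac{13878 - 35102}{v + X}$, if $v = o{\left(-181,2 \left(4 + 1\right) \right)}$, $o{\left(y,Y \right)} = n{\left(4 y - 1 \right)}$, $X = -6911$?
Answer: $\frac{5306}{1909} \approx 2.7795$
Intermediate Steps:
$o{\left(y,Y \right)} = -1 + 4 y$ ($o{\left(y,Y \right)} = 4 y - 1 = -1 + 4 y$)
$v = -725$ ($v = -1 + 4 \left(-181\right) = -1 - 724 = -725$)
$\frac{13878 - 35102}{v + X} = \frac{13878 - 35102}{-725 - 6911} = - \frac{21224}{-7636} = \left(-21224\right) \left(- \frac{1}{7636}\right) = \frac{5306}{1909}$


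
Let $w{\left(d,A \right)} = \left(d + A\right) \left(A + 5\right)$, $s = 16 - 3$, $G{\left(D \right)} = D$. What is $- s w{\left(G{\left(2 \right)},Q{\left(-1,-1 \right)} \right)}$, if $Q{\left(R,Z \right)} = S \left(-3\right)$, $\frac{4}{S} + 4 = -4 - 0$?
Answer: $- \frac{1183}{4} \approx -295.75$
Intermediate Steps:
$S = - \frac{1}{2}$ ($S = \frac{4}{-4 - 4} = \frac{4}{-8} = 4 \left(- \frac{1}{8}\right) = - \frac{1}{2} \approx -0.5$)
$Q{\left(R,Z \right)} = \frac{3}{2}$ ($Q{\left(R,Z \right)} = \left(- \frac{1}{2}\right) \left(-3\right) = \frac{3}{2}$)
$s = 13$
$w{\left(d,A \right)} = \left(5 + A\right) \left(A + d\right)$ ($w{\left(d,A \right)} = \left(A + d\right) \left(5 + A\right) = \left(5 + A\right) \left(A + d\right)$)
$- s w{\left(G{\left(2 \right)},Q{\left(-1,-1 \right)} \right)} = \left(-1\right) 13 \left(\left(\frac{3}{2}\right)^{2} + 5 \cdot \frac{3}{2} + 5 \cdot 2 + \frac{3}{2} \cdot 2\right) = - 13 \left(\frac{9}{4} + \frac{15}{2} + 10 + 3\right) = \left(-13\right) \frac{91}{4} = - \frac{1183}{4}$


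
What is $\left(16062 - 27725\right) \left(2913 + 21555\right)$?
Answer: $-285370284$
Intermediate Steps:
$\left(16062 - 27725\right) \left(2913 + 21555\right) = \left(-11663\right) 24468 = -285370284$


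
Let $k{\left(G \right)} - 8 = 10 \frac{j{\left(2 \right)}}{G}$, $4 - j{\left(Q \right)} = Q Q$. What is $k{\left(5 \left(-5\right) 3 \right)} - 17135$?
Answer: $-17127$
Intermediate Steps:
$j{\left(Q \right)} = 4 - Q^{2}$ ($j{\left(Q \right)} = 4 - Q Q = 4 - Q^{2}$)
$k{\left(G \right)} = 8$ ($k{\left(G \right)} = 8 + 10 \frac{4 - 2^{2}}{G} = 8 + 10 \frac{4 - 4}{G} = 8 + 10 \frac{0}{G} = 8 + 10 \cdot 0 = 8 + 0 = 8$)
$k{\left(5 \left(-5\right) 3 \right)} - 17135 = 8 - 17135 = -17127$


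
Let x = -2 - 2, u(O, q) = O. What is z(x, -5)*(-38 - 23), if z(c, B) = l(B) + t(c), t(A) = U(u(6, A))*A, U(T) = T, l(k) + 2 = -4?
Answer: 1830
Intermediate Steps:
l(k) = -6 (l(k) = -2 - 4 = -6)
t(A) = 6*A
x = -4
z(c, B) = -6 + 6*c
z(x, -5)*(-38 - 23) = (-6 + 6*(-4))*(-38 - 23) = (-6 - 24)*(-61) = -30*(-61) = 1830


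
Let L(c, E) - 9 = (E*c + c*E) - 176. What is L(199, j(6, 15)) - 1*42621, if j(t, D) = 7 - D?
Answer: -45972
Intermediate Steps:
L(c, E) = -167 + 2*E*c (L(c, E) = 9 + ((E*c + c*E) - 176) = 9 + ((E*c + E*c) - 176) = 9 + (2*E*c - 176) = 9 + (-176 + 2*E*c) = -167 + 2*E*c)
L(199, j(6, 15)) - 1*42621 = (-167 + 2*(7 - 1*15)*199) - 1*42621 = (-167 + 2*(7 - 15)*199) - 42621 = (-167 + 2*(-8)*199) - 42621 = (-167 - 3184) - 42621 = -3351 - 42621 = -45972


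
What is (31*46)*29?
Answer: 41354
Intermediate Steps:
(31*46)*29 = 1426*29 = 41354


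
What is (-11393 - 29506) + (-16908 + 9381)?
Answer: -48426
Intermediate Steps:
(-11393 - 29506) + (-16908 + 9381) = -40899 - 7527 = -48426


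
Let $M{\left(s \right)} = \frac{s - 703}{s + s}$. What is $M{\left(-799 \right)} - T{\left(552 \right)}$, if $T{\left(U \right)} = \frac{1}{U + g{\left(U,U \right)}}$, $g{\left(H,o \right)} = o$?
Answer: $\frac{828305}{882096} \approx 0.93902$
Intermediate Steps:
$M{\left(s \right)} = \frac{-703 + s}{2 s}$
$T{\left(U \right)} = \frac{1}{2 U}$ ($T{\left(U \right)} = \frac{1}{U + U} = \frac{1}{2 U}$)
$M{\left(-799 \right)} - T{\left(552 \right)} = \frac{-703 - 799}{2 \left(-799\right)} - \frac{1}{2 \cdot 552} = \frac{1}{2} \left(- \frac{1}{799}\right) \left(-1502\right) - \frac{1}{2} \cdot \frac{1}{552} = \frac{751}{799} - \frac{1}{1104} = \frac{828305}{882096}$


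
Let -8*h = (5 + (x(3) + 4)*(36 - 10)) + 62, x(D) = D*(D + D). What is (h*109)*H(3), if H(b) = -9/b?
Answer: 208953/8 ≈ 26119.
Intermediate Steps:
x(D) = 2*D**2 (x(D) = D*(2*D) = 2*D**2)
h = -639/8 (h = -((5 + (2*3**2 + 4)*(36 - 10)) + 62)/8 = -((5 + (2*9 + 4)*26) + 62)/8 = -((5 + (18 + 4)*26) + 62)/8 = -((5 + 22*26) + 62)/8 = -((5 + 572) + 62)/8 = -(577 + 62)/8 = -1/8*639 = -639/8 ≈ -79.875)
(h*109)*H(3) = (-639/8*109)*(-9/3) = -(-626859)/(8*3) = -69651/8*(-3) = 208953/8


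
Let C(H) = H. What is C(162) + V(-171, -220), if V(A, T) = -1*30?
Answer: 132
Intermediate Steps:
V(A, T) = -30
C(162) + V(-171, -220) = 162 - 30 = 132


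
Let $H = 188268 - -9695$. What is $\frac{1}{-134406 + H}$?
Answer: $\frac{1}{63557} \approx 1.5734 \cdot 10^{-5}$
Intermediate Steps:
$H = 197963$ ($H = 188268 + 9695 = 197963$)
$\frac{1}{-134406 + H} = \frac{1}{-134406 + 197963} = \frac{1}{63557}$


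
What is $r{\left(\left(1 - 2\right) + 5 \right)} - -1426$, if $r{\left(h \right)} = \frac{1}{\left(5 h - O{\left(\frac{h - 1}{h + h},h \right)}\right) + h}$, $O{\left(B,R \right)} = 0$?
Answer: $\frac{34225}{24} \approx 1426.0$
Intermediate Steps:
$r{\left(h \right)} = \frac{1}{6 h}$ ($r{\left(h \right)} = \frac{1}{\left(5 h - 0\right) + h} = \frac{1}{\left(5 h + 0\right) + h} = \frac{1}{5 h + h} = \frac{1}{6 h}$)
$r{\left(\left(1 - 2\right) + 5 \right)} - -1426 = \frac{1}{6 \left(\left(1 - 2\right) + 5\right)} - -1426 = \frac{1}{6 \left(-1 + 5\right)} + 1426 = \frac{1}{6 \cdot 4} + 1426 = \frac{1}{6} \cdot \frac{1}{4} + 1426 = \frac{1}{24} + 1426 = \frac{34225}{24}$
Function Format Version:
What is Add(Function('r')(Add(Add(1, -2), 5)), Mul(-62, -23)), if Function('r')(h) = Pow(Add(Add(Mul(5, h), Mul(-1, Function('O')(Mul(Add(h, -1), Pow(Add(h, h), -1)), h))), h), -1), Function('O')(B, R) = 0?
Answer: Rational(34225, 24) ≈ 1426.0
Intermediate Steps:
Function('r')(h) = Mul(Rational(1, 6), Pow(h, -1)) (Function('r')(h) = Pow(Add(Add(Mul(5, h), Mul(-1, 0)), h), -1) = Pow(Add(Add(Mul(5, h), 0), h), -1) = Pow(Add(Mul(5, h), h), -1) = Pow(Mul(6, h), -1) = Mul(Rational(1, 6), Pow(h, -1)))
Add(Function('r')(Add(Add(1, -2), 5)), Mul(-62, -23)) = Add(Mul(Rational(1, 6), Pow(Add(Add(1, -2), 5), -1)), Mul(-62, -23)) = Add(Mul(Rational(1, 6), Pow(Add(-1, 5), -1)), 1426) = Add(Mul(Rational(1, 6), Pow(4, -1)), 1426) = Add(Mul(Rational(1, 6), Rational(1, 4)), 1426) = Add(Rational(1, 24), 1426) = Rational(34225, 24)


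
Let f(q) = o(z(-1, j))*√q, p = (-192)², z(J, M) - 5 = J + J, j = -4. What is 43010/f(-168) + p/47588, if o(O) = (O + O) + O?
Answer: 9216/11897 - 21505*I*√42/378 ≈ 0.77465 - 368.7*I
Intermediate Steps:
z(J, M) = 5 + 2*J (z(J, M) = 5 + (J + J) = 5 + 2*J)
o(O) = 3*O (o(O) = 2*O + O = 3*O)
p = 36864
f(q) = 9*√q (f(q) = (3*(5 + 2*(-1)))*√q = (3*(5 - 2))*√q = (3*3)*√q = 9*√q)
43010/f(-168) + p/47588 = 43010/((9*√(-168))) + 36864/47588 = 43010/((9*(2*I*√42))) + 36864*(1/47588) = 43010/((18*I*√42)) + 9216/11897 = 43010*(-I*√42/756) + 9216/11897 = -21505*I*√42/378 + 9216/11897 = 9216/11897 - 21505*I*√42/378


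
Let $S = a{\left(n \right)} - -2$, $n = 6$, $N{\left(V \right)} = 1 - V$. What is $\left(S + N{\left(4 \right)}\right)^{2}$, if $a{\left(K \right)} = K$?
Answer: $25$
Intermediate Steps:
$S = 8$ ($S = 6 - -2 = 6 + 2 = 8$)
$\left(S + N{\left(4 \right)}\right)^{2} = \left(8 + \left(1 - 4\right)\right)^{2} = \left(8 - 3\right)^{2} = 5^{2} = 25$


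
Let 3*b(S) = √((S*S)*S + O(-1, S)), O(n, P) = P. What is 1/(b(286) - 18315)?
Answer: -14985/272323553 - 3*√23393942/2995559083 ≈ -5.9870e-5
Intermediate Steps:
b(S) = √(S + S³)/3 (b(S) = √((S*S)*S + S)/3 = √(S²*S + S)/3 = √(S³ + S)/3 = √(S + S³)/3)
1/(b(286) - 18315) = 1/(√(286 + 286³)/3 - 18315) = 1/(√(286 + 23393656)/3 - 18315) = 1/(√23393942/3 - 18315) = 1/(-18315 + √23393942/3)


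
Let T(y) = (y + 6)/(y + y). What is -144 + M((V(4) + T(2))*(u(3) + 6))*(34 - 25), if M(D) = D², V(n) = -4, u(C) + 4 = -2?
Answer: -144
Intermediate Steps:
T(y) = (6 + y)/(2*y) (T(y) = (6 + y)/((2*y)) = (6 + y)*(1/(2*y)) = (6 + y)/(2*y))
u(C) = -6 (u(C) = -4 - 2 = -6)
-144 + M((V(4) + T(2))*(u(3) + 6))*(34 - 25) = -144 + ((-4 + (½)*(6 + 2)/2)*(-6 + 6))²*(34 - 25) = -144 + ((-4 + (½)*(½)*8)*0)²*9 = -144 + ((-4 + 2)*0)²*9 = -144 + (-2*0)²*9 = -144 + 0²*9 = -144 + 0*9 = -144 + 0 = -144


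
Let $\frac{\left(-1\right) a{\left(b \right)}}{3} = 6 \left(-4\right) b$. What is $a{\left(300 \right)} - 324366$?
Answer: $-302766$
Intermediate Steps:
$a{\left(b \right)} = 72 b$ ($a{\left(b \right)} = - 3 \cdot 6 \left(-4\right) b = - 3 \left(- 24 b\right) = 72 b$)
$a{\left(300 \right)} - 324366 = 72 \cdot 300 - 324366 = 21600 - 324366 = -302766$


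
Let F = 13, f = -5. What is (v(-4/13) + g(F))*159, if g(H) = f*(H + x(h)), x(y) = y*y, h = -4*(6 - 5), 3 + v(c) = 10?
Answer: -21942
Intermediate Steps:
v(c) = 7 (v(c) = -3 + 10 = 7)
h = -4 (h = -4*1 = -4)
x(y) = y**2
g(H) = -80 - 5*H (g(H) = -5*(H + (-4)**2) = -5*(H + 16) = -5*(16 + H) = -80 - 5*H)
(v(-4/13) + g(F))*159 = (7 + (-80 - 5*13))*159 = (7 + (-80 - 65))*159 = (7 - 145)*159 = -138*159 = -21942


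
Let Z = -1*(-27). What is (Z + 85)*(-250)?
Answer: -28000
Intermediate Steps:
Z = 27
(Z + 85)*(-250) = (27 + 85)*(-250) = 112*(-250) = -28000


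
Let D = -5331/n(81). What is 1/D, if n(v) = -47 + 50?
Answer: -1/1777 ≈ -0.00056275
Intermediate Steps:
n(v) = 3
D = -1777 (D = -5331/3 = -5331*1/3 = -1777)
1/D = 1/(-1777) = -1/1777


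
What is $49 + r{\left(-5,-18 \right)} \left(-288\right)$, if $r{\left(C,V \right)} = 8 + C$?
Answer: $-815$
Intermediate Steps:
$49 + r{\left(-5,-18 \right)} \left(-288\right) = 49 + \left(8 - 5\right) \left(-288\right) = 49 + 3 \left(-288\right) = 49 - 864 = -815$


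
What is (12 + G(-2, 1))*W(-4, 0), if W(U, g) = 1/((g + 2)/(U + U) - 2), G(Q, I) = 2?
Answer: -56/9 ≈ -6.2222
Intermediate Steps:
W(U, g) = 1/(-2 + (2 + g)/(2*U)) (W(U, g) = 1/((2 + g)/((2*U)) - 2) = 1/((2 + g)*(1/(2*U)) - 2) = 1/((2 + g)/(2*U) - 2) = 1/(-2 + (2 + g)/(2*U)))
(12 + G(-2, 1))*W(-4, 0) = (12 + 2)*(2*(-4)/(2 + 0 - 4*(-4))) = 14*(2*(-4)/(2 + 0 + 16)) = 14*(2*(-4)/18) = 14*(2*(-4)*(1/18)) = 14*(-4/9) = -56/9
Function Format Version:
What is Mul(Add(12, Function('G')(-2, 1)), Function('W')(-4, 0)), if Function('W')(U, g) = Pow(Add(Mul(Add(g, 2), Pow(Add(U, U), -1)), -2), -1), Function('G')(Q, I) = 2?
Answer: Rational(-56, 9) ≈ -6.2222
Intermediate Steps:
Function('W')(U, g) = Pow(Add(-2, Mul(Rational(1, 2), Pow(U, -1), Add(2, g))), -1) (Function('W')(U, g) = Pow(Add(Mul(Add(2, g), Pow(Mul(2, U), -1)), -2), -1) = Pow(Add(Mul(Add(2, g), Mul(Rational(1, 2), Pow(U, -1))), -2), -1) = Pow(Add(Mul(Rational(1, 2), Pow(U, -1), Add(2, g)), -2), -1) = Pow(Add(-2, Mul(Rational(1, 2), Pow(U, -1), Add(2, g))), -1))
Mul(Add(12, Function('G')(-2, 1)), Function('W')(-4, 0)) = Mul(Add(12, 2), Mul(2, -4, Pow(Add(2, 0, Mul(-4, -4)), -1))) = Mul(14, Mul(2, -4, Pow(Add(2, 0, 16), -1))) = Mul(14, Mul(2, -4, Pow(18, -1))) = Mul(14, Mul(2, -4, Rational(1, 18))) = Mul(14, Rational(-4, 9)) = Rational(-56, 9)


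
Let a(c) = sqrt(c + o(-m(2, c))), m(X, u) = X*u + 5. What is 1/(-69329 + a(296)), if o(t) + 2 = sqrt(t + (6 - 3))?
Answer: 1/(-69329 + sqrt(3)*sqrt(98 + I*sqrt(66))) ≈ -1.4428e-5 - 1.0e-10*I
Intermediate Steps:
m(X, u) = 5 + X*u
o(t) = -2 + sqrt(3 + t) (o(t) = -2 + sqrt(t + (6 - 3)) = -2 + sqrt(t + 3) = -2 + sqrt(3 + t))
a(c) = sqrt(-2 + c + sqrt(-2 - 2*c)) (a(c) = sqrt(c + (-2 + sqrt(3 - (5 + 2*c)))) = sqrt(c + (-2 + sqrt(3 + (-5 - 2*c)))) = sqrt(c + (-2 + sqrt(-2 - 2*c))) = sqrt(-2 + c + sqrt(-2 - 2*c)))
1/(-69329 + a(296)) = 1/(-69329 + sqrt(-2 + 296 + sqrt(2)*sqrt(-1 - 1*296))) = 1/(-69329 + sqrt(-2 + 296 + sqrt(2)*sqrt(-1 - 296))) = 1/(-69329 + sqrt(-2 + 296 + sqrt(2)*sqrt(-297))) = 1/(-69329 + sqrt(-2 + 296 + sqrt(2)*(3*I*sqrt(33)))) = 1/(-69329 + sqrt(-2 + 296 + 3*I*sqrt(66))) = 1/(-69329 + sqrt(294 + 3*I*sqrt(66)))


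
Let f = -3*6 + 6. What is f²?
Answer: 144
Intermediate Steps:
f = -12 (f = -18 + 6 = -12)
f² = (-12)² = 144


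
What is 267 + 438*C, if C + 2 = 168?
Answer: 72975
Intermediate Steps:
C = 166 (C = -2 + 168 = 166)
267 + 438*C = 267 + 438*166 = 267 + 72708 = 72975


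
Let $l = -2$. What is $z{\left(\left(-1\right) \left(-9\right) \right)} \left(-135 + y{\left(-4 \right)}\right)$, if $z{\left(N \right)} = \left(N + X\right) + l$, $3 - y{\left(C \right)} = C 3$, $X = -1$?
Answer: $-720$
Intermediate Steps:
$y{\left(C \right)} = 3 - 3 C$ ($y{\left(C \right)} = 3 - C 3 = 3 - 3 C$)
$z{\left(N \right)} = -3 + N$ ($z{\left(N \right)} = \left(N - 1\right) - 2 = \left(-1 + N\right) - 2 = -3 + N$)
$z{\left(\left(-1\right) \left(-9\right) \right)} \left(-135 + y{\left(-4 \right)}\right) = \left(-3 - -9\right) \left(-135 + \left(3 - -12\right)\right) = \left(-3 + 9\right) \left(-135 + \left(3 + 12\right)\right) = 6 \left(-135 + 15\right) = 6 \left(-120\right) = -720$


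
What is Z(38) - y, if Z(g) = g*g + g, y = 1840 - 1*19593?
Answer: 19235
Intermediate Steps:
y = -17753 (y = 1840 - 19593 = -17753)
Z(g) = g + g² (Z(g) = g² + g = g + g²)
Z(38) - y = 38*(1 + 38) - 1*(-17753) = 38*39 + 17753 = 1482 + 17753 = 19235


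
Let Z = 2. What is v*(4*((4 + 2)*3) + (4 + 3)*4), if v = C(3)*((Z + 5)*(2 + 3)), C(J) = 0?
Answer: 0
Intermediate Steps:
v = 0 (v = 0*((2 + 5)*(2 + 3)) = 0*(7*5) = 0*35 = 0)
v*(4*((4 + 2)*3) + (4 + 3)*4) = 0*(4*((4 + 2)*3) + (4 + 3)*4) = 0*(4*(6*3) + 7*4) = 0*(4*18 + 28) = 0*(72 + 28) = 0*100 = 0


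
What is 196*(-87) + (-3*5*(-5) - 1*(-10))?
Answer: -16967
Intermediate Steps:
196*(-87) + (-3*5*(-5) - 1*(-10)) = -17052 + (-15*(-5) + 10) = -17052 + (75 + 10) = -17052 + 85 = -16967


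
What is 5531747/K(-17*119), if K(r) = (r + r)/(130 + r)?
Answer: 10471597071/4046 ≈ 2.5881e+6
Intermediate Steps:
K(r) = 2*r/(130 + r) (K(r) = (2*r)/(130 + r) = 2*r/(130 + r))
5531747/K(-17*119) = 5531747/((2*(-17*119)/(130 - 17*119))) = 5531747/((2*(-2023)/(130 - 2023))) = 5531747/((2*(-2023)/(-1893))) = 5531747/((2*(-2023)*(-1/1893))) = 5531747/(4046/1893) = 5531747*(1893/4046) = 10471597071/4046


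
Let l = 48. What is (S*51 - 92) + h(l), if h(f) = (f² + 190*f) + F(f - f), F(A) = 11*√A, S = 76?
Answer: 15208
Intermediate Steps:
h(f) = f² + 190*f (h(f) = (f² + 190*f) + 11*√(f - f) = (f² + 190*f) + 11*√0 = (f² + 190*f) + 11*0 = (f² + 190*f) + 0 = f² + 190*f)
(S*51 - 92) + h(l) = (76*51 - 92) + 48*(190 + 48) = (3876 - 92) + 48*238 = 3784 + 11424 = 15208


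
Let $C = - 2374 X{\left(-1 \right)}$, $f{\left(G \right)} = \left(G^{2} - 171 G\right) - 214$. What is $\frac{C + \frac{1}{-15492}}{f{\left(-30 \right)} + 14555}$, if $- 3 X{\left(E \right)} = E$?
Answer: $- \frac{12259337}{315587532} \approx -0.038846$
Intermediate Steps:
$X{\left(E \right)} = - \frac{E}{3}$
$f{\left(G \right)} = -214 + G^{2} - 171 G$
$C = - \frac{2374}{3}$ ($C = - 2374 \left(\left(- \frac{1}{3}\right) \left(-1\right)\right) = \left(-2374\right) \frac{1}{3} = - \frac{2374}{3} \approx -791.33$)
$\frac{C + \frac{1}{-15492}}{f{\left(-30 \right)} + 14555} = \frac{- \frac{2374}{3} + \frac{1}{-15492}}{\left(-214 + \left(-30\right)^{2} - -5130\right) + 14555} = \frac{- \frac{2374}{3} - \frac{1}{15492}}{\left(-214 + 900 + 5130\right) + 14555} = - \frac{12259337}{15492 \left(5816 + 14555\right)} = - \frac{12259337}{15492 \cdot 20371} = \left(- \frac{12259337}{15492}\right) \frac{1}{20371} = - \frac{12259337}{315587532}$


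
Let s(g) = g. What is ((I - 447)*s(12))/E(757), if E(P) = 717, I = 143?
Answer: -1216/239 ≈ -5.0879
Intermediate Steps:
((I - 447)*s(12))/E(757) = ((143 - 447)*12)/717 = -304*12*(1/717) = -3648*1/717 = -1216/239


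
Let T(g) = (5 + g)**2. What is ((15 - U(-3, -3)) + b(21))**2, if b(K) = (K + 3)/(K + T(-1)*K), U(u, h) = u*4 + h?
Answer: 12802084/14161 ≈ 904.04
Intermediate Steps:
U(u, h) = h + 4*u (U(u, h) = 4*u + h = h + 4*u)
b(K) = (3 + K)/(17*K) (b(K) = (K + 3)/(K + (5 - 1)**2*K) = (3 + K)/(K + 4**2*K) = (3 + K)/(K + 16*K) = (3 + K)/((17*K)) = (3 + K)*(1/(17*K)) = (3 + K)/(17*K))
((15 - U(-3, -3)) + b(21))**2 = ((15 - (-3 + 4*(-3))) + (1/17)*(3 + 21)/21)**2 = ((15 - (-3 - 12)) + (1/17)*(1/21)*24)**2 = ((15 - 1*(-15)) + 8/119)**2 = ((15 + 15) + 8/119)**2 = (30 + 8/119)**2 = (3578/119)**2 = 12802084/14161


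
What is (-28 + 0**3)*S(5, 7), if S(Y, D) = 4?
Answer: -112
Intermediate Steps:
(-28 + 0**3)*S(5, 7) = (-28 + 0**3)*4 = (-28 + 0)*4 = -28*4 = -112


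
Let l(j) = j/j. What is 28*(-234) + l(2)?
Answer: -6551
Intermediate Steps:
l(j) = 1
28*(-234) + l(2) = 28*(-234) + 1 = -6552 + 1 = -6551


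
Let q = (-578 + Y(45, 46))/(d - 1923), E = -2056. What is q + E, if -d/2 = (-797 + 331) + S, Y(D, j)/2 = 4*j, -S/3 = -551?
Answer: -8834422/4297 ≈ -2055.9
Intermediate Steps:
S = 1653 (S = -3*(-551) = 1653)
Y(D, j) = 8*j (Y(D, j) = 2*(4*j) = 8*j)
d = -2374 (d = -2*((-797 + 331) + 1653) = -2*(-466 + 1653) = -2*1187 = -2374)
q = 210/4297 (q = (-578 + 8*46)/(-2374 - 1923) = (-578 + 368)/(-4297) = -210*(-1/4297) = 210/4297 ≈ 0.048871)
q + E = 210/4297 - 2056 = -8834422/4297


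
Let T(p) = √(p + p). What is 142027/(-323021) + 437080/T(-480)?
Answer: -142027/323021 - 10927*I*√15/3 ≈ -0.43968 - 14107.0*I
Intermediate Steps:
T(p) = √2*√p (T(p) = √(2*p) = √2*√p)
142027/(-323021) + 437080/T(-480) = 142027/(-323021) + 437080/((√2*√(-480))) = 142027*(-1/323021) + 437080/((√2*(4*I*√30))) = -142027/323021 + 437080/((8*I*√15)) = -142027/323021 + 437080*(-I*√15/120) = -142027/323021 - 10927*I*√15/3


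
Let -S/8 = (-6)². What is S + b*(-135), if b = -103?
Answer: 13617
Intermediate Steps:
S = -288 (S = -8*(-6)² = -8*36 = -288)
S + b*(-135) = -288 - 103*(-135) = -288 + 13905 = 13617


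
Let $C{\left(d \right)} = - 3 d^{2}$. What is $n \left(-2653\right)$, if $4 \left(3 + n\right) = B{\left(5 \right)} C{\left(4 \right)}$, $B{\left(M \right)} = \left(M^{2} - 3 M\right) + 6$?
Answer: $517335$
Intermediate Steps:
$B{\left(M \right)} = 6 + M^{2} - 3 M$
$n = -195$ ($n = -3 + \frac{\left(6 + 5^{2} - 15\right) \left(- 3 \cdot 4^{2}\right)}{4} = -3 + \frac{\left(6 + 25 - 15\right) \left(\left(-3\right) 16\right)}{4} = -3 + \frac{16 \left(-48\right)}{4} = -3 + \frac{1}{4} \left(-768\right) = -3 - 192 = -195$)
$n \left(-2653\right) = \left(-195\right) \left(-2653\right) = 517335$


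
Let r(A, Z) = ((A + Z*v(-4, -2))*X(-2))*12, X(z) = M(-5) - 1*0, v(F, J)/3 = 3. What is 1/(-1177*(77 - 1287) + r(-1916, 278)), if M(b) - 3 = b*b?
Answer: 1/1621066 ≈ 6.1688e-7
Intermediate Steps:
v(F, J) = 9 (v(F, J) = 3*3 = 9)
M(b) = 3 + b² (M(b) = 3 + b*b = 3 + b²)
X(z) = 28 (X(z) = (3 + (-5)²) - 1*0 = (3 + 25) + 0 = 28 + 0 = 28)
r(A, Z) = 336*A + 3024*Z (r(A, Z) = ((A + Z*9)*28)*12 = ((A + 9*Z)*28)*12 = (28*A + 252*Z)*12 = 336*A + 3024*Z)
1/(-1177*(77 - 1287) + r(-1916, 278)) = 1/(-1177*(77 - 1287) + (336*(-1916) + 3024*278)) = 1/(-1177*(-1210) + (-643776 + 840672)) = 1/(1424170 + 196896) = 1/1621066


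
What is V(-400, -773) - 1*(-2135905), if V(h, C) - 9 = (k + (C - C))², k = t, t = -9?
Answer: 2135995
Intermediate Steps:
k = -9
V(h, C) = 90 (V(h, C) = 9 + (-9 + (C - C))² = 9 + (-9 + 0)² = 9 + (-9)² = 9 + 81 = 90)
V(-400, -773) - 1*(-2135905) = 90 - 1*(-2135905) = 90 + 2135905 = 2135995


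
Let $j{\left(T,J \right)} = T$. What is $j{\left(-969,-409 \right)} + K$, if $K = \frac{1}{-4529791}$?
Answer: $- \frac{4389367480}{4529791} \approx -969.0$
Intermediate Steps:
$K = - \frac{1}{4529791} \approx -2.2076 \cdot 10^{-7}$
$j{\left(-969,-409 \right)} + K = -969 - \frac{1}{4529791} = - \frac{4389367480}{4529791}$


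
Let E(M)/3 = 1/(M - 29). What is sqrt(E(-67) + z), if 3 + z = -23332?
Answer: 3*I*sqrt(165938)/8 ≈ 152.76*I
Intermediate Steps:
E(M) = 3/(-29 + M) (E(M) = 3/(M - 29) = 3/(-29 + M))
z = -23335 (z = -3 - 23332 = -23335)
sqrt(E(-67) + z) = sqrt(3/(-29 - 67) - 23335) = sqrt(3/(-96) - 23335) = sqrt(3*(-1/96) - 23335) = sqrt(-1/32 - 23335) = sqrt(-746721/32) = 3*I*sqrt(165938)/8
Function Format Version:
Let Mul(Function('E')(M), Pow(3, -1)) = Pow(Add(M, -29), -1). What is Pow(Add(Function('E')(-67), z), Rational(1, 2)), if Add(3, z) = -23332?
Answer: Mul(Rational(3, 8), I, Pow(165938, Rational(1, 2))) ≈ Mul(152.76, I)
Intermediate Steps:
Function('E')(M) = Mul(3, Pow(Add(-29, M), -1)) (Function('E')(M) = Mul(3, Pow(Add(M, -29), -1)) = Mul(3, Pow(Add(-29, M), -1)))
z = -23335 (z = Add(-3, -23332) = -23335)
Pow(Add(Function('E')(-67), z), Rational(1, 2)) = Pow(Add(Mul(3, Pow(Add(-29, -67), -1)), -23335), Rational(1, 2)) = Pow(Add(Mul(3, Pow(-96, -1)), -23335), Rational(1, 2)) = Pow(Add(Mul(3, Rational(-1, 96)), -23335), Rational(1, 2)) = Pow(Add(Rational(-1, 32), -23335), Rational(1, 2)) = Pow(Rational(-746721, 32), Rational(1, 2)) = Mul(Rational(3, 8), I, Pow(165938, Rational(1, 2)))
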